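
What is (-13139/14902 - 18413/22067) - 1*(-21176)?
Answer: 6963003053545/328842434 ≈ 21174.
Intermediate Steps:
(-13139/14902 - 18413/22067) - 1*(-21176) = (-13139*1/14902 - 18413*1/22067) + 21176 = (-13139/14902 - 18413/22067) + 21176 = -564328839/328842434 + 21176 = 6963003053545/328842434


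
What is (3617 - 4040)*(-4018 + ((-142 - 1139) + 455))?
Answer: 2049012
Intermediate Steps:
(3617 - 4040)*(-4018 + ((-142 - 1139) + 455)) = -423*(-4018 + (-1281 + 455)) = -423*(-4018 - 826) = -423*(-4844) = 2049012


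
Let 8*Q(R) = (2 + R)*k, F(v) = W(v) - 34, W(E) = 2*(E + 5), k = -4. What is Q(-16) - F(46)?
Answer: -61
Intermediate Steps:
W(E) = 10 + 2*E (W(E) = 2*(5 + E) = 10 + 2*E)
F(v) = -24 + 2*v (F(v) = (10 + 2*v) - 34 = -24 + 2*v)
Q(R) = -1 - R/2 (Q(R) = ((2 + R)*(-4))/8 = (-8 - 4*R)/8 = -1 - R/2)
Q(-16) - F(46) = (-1 - 1/2*(-16)) - (-24 + 2*46) = (-1 + 8) - (-24 + 92) = 7 - 1*68 = 7 - 68 = -61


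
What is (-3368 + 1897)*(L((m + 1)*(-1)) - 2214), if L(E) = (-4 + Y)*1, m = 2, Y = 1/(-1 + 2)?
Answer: 3261207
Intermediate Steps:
Y = 1 (Y = 1/1 = 1)
L(E) = -3 (L(E) = (-4 + 1)*1 = -3*1 = -3)
(-3368 + 1897)*(L((m + 1)*(-1)) - 2214) = (-3368 + 1897)*(-3 - 2214) = -1471*(-2217) = 3261207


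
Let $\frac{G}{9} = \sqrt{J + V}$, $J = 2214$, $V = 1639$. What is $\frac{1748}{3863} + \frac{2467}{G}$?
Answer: $\frac{1748}{3863} + \frac{2467 \sqrt{3853}}{34677} \approx 4.8685$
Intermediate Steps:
$G = 9 \sqrt{3853}$ ($G = 9 \sqrt{2214 + 1639} = 9 \sqrt{3853} \approx 558.65$)
$\frac{1748}{3863} + \frac{2467}{G} = \frac{1748}{3863} + \frac{2467}{9 \sqrt{3853}} = 1748 \cdot \frac{1}{3863} + 2467 \frac{\sqrt{3853}}{34677} = \frac{1748}{3863} + \frac{2467 \sqrt{3853}}{34677}$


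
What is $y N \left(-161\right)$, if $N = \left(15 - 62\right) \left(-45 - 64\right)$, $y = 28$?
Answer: $-23094484$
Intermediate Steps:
$N = 5123$ ($N = \left(-47\right) \left(-109\right) = 5123$)
$y N \left(-161\right) = 28 \cdot 5123 \left(-161\right) = 143444 \left(-161\right) = -23094484$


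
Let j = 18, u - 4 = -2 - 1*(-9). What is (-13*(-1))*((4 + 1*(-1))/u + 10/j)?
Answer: 1066/99 ≈ 10.768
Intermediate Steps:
u = 11 (u = 4 + (-2 - 1*(-9)) = 4 + (-2 + 9) = 4 + 7 = 11)
(-13*(-1))*((4 + 1*(-1))/u + 10/j) = (-13*(-1))*((4 + 1*(-1))/11 + 10/18) = 13*((4 - 1)*(1/11) + 10*(1/18)) = 13*(3*(1/11) + 5/9) = 13*(3/11 + 5/9) = 13*(82/99) = 1066/99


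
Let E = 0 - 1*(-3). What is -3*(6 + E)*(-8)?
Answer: 216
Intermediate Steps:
E = 3 (E = 0 + 3 = 3)
-3*(6 + E)*(-8) = -3*(6 + 3)*(-8) = -3*9*(-8) = -27*(-8) = 216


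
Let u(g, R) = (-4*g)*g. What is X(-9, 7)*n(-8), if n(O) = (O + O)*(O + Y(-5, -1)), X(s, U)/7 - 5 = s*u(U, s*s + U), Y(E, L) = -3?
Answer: 2179408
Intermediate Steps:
u(g, R) = -4*g²
X(s, U) = 35 - 28*s*U² (X(s, U) = 35 + 7*(s*(-4*U²)) = 35 + 7*(-4*s*U²) = 35 - 28*s*U²)
n(O) = 2*O*(-3 + O) (n(O) = (O + O)*(O - 3) = (2*O)*(-3 + O) = 2*O*(-3 + O))
X(-9, 7)*n(-8) = (35 - 28*(-9)*7²)*(2*(-8)*(-3 - 8)) = (35 - 28*(-9)*49)*(2*(-8)*(-11)) = (35 + 12348)*176 = 12383*176 = 2179408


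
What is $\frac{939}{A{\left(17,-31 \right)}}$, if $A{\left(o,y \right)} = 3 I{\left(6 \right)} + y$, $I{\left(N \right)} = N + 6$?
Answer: $\frac{939}{5} \approx 187.8$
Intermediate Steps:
$I{\left(N \right)} = 6 + N$
$A{\left(o,y \right)} = 36 + y$ ($A{\left(o,y \right)} = 3 \left(6 + 6\right) + y = 3 \cdot 12 + y = 36 + y$)
$\frac{939}{A{\left(17,-31 \right)}} = \frac{939}{36 - 31} = \frac{939}{5}$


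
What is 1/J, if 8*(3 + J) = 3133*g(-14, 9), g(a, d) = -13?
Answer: -8/40753 ≈ -0.00019630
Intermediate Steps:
J = -40753/8 (J = -3 + (3133*(-13))/8 = -3 + (⅛)*(-40729) = -3 - 40729/8 = -40753/8 ≈ -5094.1)
1/J = 1/(-40753/8) = -8/40753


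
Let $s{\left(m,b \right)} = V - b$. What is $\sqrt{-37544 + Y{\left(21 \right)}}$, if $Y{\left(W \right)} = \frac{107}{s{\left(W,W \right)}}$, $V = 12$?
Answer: $\frac{i \sqrt{338003}}{3} \approx 193.79 i$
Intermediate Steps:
$s{\left(m,b \right)} = 12 - b$
$Y{\left(W \right)} = \frac{107}{12 - W}$
$\sqrt{-37544 + Y{\left(21 \right)}} = \sqrt{-37544 - \frac{107}{-12 + 21}} = \sqrt{-37544 - \frac{107}{9}} = \sqrt{- \frac{338003}{9}} = \frac{i \sqrt{338003}}{3}$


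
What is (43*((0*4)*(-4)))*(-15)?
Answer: 0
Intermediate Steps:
(43*((0*4)*(-4)))*(-15) = (43*(0*(-4)))*(-15) = (43*0)*(-15) = 0*(-15) = 0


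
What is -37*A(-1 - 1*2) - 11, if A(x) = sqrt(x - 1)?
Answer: -11 - 74*I ≈ -11.0 - 74.0*I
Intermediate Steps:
A(x) = sqrt(-1 + x)
-37*A(-1 - 1*2) - 11 = -37*sqrt(-1 + (-1 - 1*2)) - 11 = -37*sqrt(-1 + (-1 - 2)) - 11 = -37*sqrt(-1 - 3) - 11 = -74*I - 11 = -11 - 74*I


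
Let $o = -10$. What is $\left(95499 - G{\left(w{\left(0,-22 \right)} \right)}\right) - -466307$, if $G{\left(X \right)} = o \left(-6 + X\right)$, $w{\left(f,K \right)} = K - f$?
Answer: $561526$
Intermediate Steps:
$G{\left(X \right)} = 60 - 10 X$ ($G{\left(X \right)} = - 10 \left(-6 + X\right) = 60 - 10 X$)
$\left(95499 - G{\left(w{\left(0,-22 \right)} \right)}\right) - -466307 = \left(95499 - \left(60 - 10 \left(-22 - 0\right)\right)\right) - -466307 = \left(95499 - \left(60 - 10 \left(-22 + 0\right)\right)\right) + 466307 = \left(95499 - \left(60 - -220\right)\right) + 466307 = \left(95499 - \left(60 + 220\right)\right) + 466307 = \left(95499 - 280\right) + 466307 = 95219 + 466307 = 561526$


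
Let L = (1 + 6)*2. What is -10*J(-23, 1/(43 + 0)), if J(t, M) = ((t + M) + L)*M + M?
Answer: 3430/1849 ≈ 1.8551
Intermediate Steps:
L = 14 (L = 7*2 = 14)
J(t, M) = M + M*(14 + M + t) (J(t, M) = ((t + M) + 14)*M + M = ((M + t) + 14)*M + M = (14 + M + t)*M + M = M*(14 + M + t) + M = M + M*(14 + M + t))
-10*J(-23, 1/(43 + 0)) = -10*(15 + 1/(43 + 0) - 23)/(43 + 0) = -10*(15 + 1/43 - 23)/43 = -10*(-343)/(43*43) = -10*(-343/1849) = 3430/1849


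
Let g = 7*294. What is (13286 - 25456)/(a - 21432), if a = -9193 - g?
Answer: 12170/32683 ≈ 0.37236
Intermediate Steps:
g = 2058
a = -11251 (a = -9193 - 1*2058 = -9193 - 2058 = -11251)
(13286 - 25456)/(a - 21432) = (13286 - 25456)/(-11251 - 21432) = -12170/(-32683) = -12170*(-1/32683) = 12170/32683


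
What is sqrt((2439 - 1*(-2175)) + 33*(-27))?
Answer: sqrt(3723) ≈ 61.016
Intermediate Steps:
sqrt((2439 - 1*(-2175)) + 33*(-27)) = sqrt((2439 + 2175) - 891) = sqrt(4614 - 891) = sqrt(3723)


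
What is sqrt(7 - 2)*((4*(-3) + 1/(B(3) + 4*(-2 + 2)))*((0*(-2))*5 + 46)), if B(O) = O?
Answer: -1610*sqrt(5)/3 ≈ -1200.0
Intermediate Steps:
sqrt(7 - 2)*((4*(-3) + 1/(B(3) + 4*(-2 + 2)))*((0*(-2))*5 + 46)) = sqrt(7 - 2)*((4*(-3) + 1/(3 + 4*(-2 + 2)))*((0*(-2))*5 + 46)) = sqrt(5)*((-12 + 1/(3 + 4*0))*(0*5 + 46)) = sqrt(5)*((-12 + 1/(3 + 0))*(0 + 46)) = sqrt(5)*((-12 + 1/3)*46) = sqrt(5)*(-35/3*46) = sqrt(5)*(-1610/3) = -1610*sqrt(5)/3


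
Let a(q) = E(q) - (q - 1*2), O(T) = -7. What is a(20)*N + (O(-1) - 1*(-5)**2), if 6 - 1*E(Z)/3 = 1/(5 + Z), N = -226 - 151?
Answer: 331/25 ≈ 13.240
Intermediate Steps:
N = -377
E(Z) = 18 - 3/(5 + Z)
a(q) = 2 - q + 3*(29 + 6*q)/(5 + q) (a(q) = 3*(29 + 6*q)/(5 + q) - (q - 1*2) = 3*(29 + 6*q)/(5 + q) - (q - 2) = 3*(29 + 6*q)/(5 + q) - (-2 + q) = 3*(29 + 6*q)/(5 + q) + (2 - q) = 2 - q + 3*(29 + 6*q)/(5 + q))
a(20)*N + (O(-1) - 1*(-5)**2) = ((97 - 1*20**2 + 15*20)/(5 + 20))*(-377) + (-7 - 1*(-5)**2) = ((97 - 1*400 + 300)/25)*(-377) + (-7 - 1*25) = ((97 - 400 + 300)/25)*(-377) + (-7 - 25) = ((1/25)*(-3))*(-377) - 32 = -3/25*(-377) - 32 = 1131/25 - 32 = 331/25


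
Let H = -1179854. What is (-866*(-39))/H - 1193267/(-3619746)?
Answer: 49447213139/164260453734 ≈ 0.30103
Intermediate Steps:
(-866*(-39))/H - 1193267/(-3619746) = -866*(-39)/(-1179854) - 1193267/(-3619746) = 33774*(-1/1179854) - 1193267*(-1/3619746) = -1299/45379 + 1193267/3619746 = 49447213139/164260453734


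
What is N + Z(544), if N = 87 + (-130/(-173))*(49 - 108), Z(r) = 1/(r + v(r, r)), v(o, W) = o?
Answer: 8030701/188224 ≈ 42.666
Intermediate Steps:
Z(r) = 1/(2*r) (Z(r) = 1/(r + r) = 1/(2*r))
N = 7381/173 (N = 87 - 130*(-1/173)*(-59) = 87 + (130/173)*(-59) = 87 - 7670/173 = 7381/173 ≈ 42.665)
N + Z(544) = 7381/173 + (½)/544 = 7381/173 + (½)*(1/544) = 7381/173 + 1/1088 = 8030701/188224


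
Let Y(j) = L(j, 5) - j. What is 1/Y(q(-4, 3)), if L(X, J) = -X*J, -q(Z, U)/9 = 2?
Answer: 1/108 ≈ 0.0092593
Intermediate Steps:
q(Z, U) = -18 (q(Z, U) = -9*2 = -18)
L(X, J) = -J*X
Y(j) = -6*j (Y(j) = -1*5*j - j = -5*j - j = -6*j)
1/Y(q(-4, 3)) = 1/(-6*(-18)) = 1/108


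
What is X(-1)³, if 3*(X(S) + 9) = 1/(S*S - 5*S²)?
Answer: -1295029/1728 ≈ -749.44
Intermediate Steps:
X(S) = -9 - 1/(12*S²) (X(S) = -9 + 1/(3*(S*S - 5*S²)) = -9 + 1/(3*(S² - 5*S²)) = -9 + 1/(3*((-4*S²))) = -9 + (-1/(4*S²))/3 = -9 - 1/(12*S²))
X(-1)³ = (-9 - 1/12/(-1)²)³ = (-9 - 1/12*1)³ = (-9 - 1/12)³ = (-109/12)³ = -1295029/1728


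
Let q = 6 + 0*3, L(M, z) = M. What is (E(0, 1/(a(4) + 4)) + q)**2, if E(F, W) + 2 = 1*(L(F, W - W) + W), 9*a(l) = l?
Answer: 28561/1600 ≈ 17.851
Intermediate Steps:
a(l) = l/9
E(F, W) = -2 + F + W (E(F, W) = -2 + 1*(F + W) = -2 + (F + W) = -2 + F + W)
q = 6 (q = 6 + 0 = 6)
(E(0, 1/(a(4) + 4)) + q)**2 = ((-2 + 0 + 1/((1/9)*4 + 4)) + 6)**2 = ((-2 + 0 + 1/(4/9 + 4)) + 6)**2 = ((-2 + 0 + 1/(40/9)) + 6)**2 = ((-2 + 0 + 9/40) + 6)**2 = (-71/40 + 6)**2 = (169/40)**2 = 28561/1600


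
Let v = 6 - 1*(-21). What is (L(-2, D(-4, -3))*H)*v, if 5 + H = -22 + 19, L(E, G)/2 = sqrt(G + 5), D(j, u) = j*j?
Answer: -432*sqrt(21) ≈ -1979.7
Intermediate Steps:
D(j, u) = j**2
L(E, G) = 2*sqrt(5 + G) (L(E, G) = 2*sqrt(G + 5) = 2*sqrt(5 + G))
v = 27 (v = 6 + 21 = 27)
H = -8 (H = -5 + (-22 + 19) = -5 - 3 = -8)
(L(-2, D(-4, -3))*H)*v = ((2*sqrt(5 + (-4)**2))*(-8))*27 = ((2*sqrt(5 + 16))*(-8))*27 = ((2*sqrt(21))*(-8))*27 = -16*sqrt(21)*27 = -432*sqrt(21)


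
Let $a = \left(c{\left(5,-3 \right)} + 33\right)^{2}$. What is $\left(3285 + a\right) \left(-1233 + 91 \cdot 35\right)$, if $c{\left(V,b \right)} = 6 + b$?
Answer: $8942112$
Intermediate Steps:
$a = 1296$ ($a = \left(\left(6 - 3\right) + 33\right)^{2} = \left(3 + 33\right)^{2} = 36^{2} = 1296$)
$\left(3285 + a\right) \left(-1233 + 91 \cdot 35\right) = \left(3285 + 1296\right) \left(-1233 + 91 \cdot 35\right) = 4581 \left(-1233 + 3185\right) = 4581 \cdot 1952 = 8942112$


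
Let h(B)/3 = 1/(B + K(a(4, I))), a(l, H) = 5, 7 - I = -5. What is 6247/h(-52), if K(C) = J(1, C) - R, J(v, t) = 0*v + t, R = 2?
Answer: -306103/3 ≈ -1.0203e+5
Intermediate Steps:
I = 12 (I = 7 - 1*(-5) = 7 + 5 = 12)
J(v, t) = t (J(v, t) = 0 + t = t)
K(C) = -2 + C (K(C) = C - 1*2 = C - 2 = -2 + C)
h(B) = 3/(3 + B) (h(B) = 3/(B + (-2 + 5)) = 3/(B + 3) = 3/(3 + B))
6247/h(-52) = 6247/((3/(3 - 52))) = 6247/((3/(-49))) = 6247/((3*(-1/49))) = 6247/(-3/49) = 6247*(-49/3) = -306103/3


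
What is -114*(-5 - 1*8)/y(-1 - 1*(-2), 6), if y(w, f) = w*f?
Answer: 247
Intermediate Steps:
y(w, f) = f*w
-114*(-5 - 1*8)/y(-1 - 1*(-2), 6) = -114*(-5 - 1*8)/(6*(-1 - 1*(-2))) = -114*(-5 - 8)/(6*(-1 + 2)) = -(-1482)/(6*1) = -(-1482)/6 = -114*(-13/6) = 247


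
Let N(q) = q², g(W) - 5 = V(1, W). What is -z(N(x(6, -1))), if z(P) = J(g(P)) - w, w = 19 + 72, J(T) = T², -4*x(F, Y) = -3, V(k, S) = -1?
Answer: 75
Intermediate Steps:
x(F, Y) = ¾ (x(F, Y) = -¼*(-3) = ¾)
g(W) = 4 (g(W) = 5 - 1 = 4)
w = 91
z(P) = -75 (z(P) = 4² - 1*91 = 16 - 91 = -75)
-z(N(x(6, -1))) = -1*(-75) = 75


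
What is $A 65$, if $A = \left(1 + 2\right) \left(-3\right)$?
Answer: $-585$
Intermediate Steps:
$A = -9$ ($A = 3 \left(-3\right) = -9$)
$A 65 = \left(-9\right) 65 = -585$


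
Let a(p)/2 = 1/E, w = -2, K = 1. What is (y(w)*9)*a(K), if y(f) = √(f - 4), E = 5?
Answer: 18*I*√6/5 ≈ 8.8182*I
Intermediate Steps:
a(p) = ⅖ (a(p) = 2/5 = 2*(⅕) = ⅖)
y(f) = √(-4 + f)
(y(w)*9)*a(K) = (√(-4 - 2)*9)*(⅖) = (√(-6)*9)*(⅖) = ((I*√6)*9)*(⅖) = (9*I*√6)*(⅖) = 18*I*√6/5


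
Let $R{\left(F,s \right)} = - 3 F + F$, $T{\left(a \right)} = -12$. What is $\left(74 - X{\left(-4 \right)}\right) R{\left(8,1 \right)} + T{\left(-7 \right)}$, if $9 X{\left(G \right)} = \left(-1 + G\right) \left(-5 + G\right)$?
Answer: $-1116$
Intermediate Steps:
$R{\left(F,s \right)} = - 2 F$
$X{\left(G \right)} = \frac{\left(-1 + G\right) \left(-5 + G\right)}{9}$
$\left(74 - X{\left(-4 \right)}\right) R{\left(8,1 \right)} + T{\left(-7 \right)} = \left(74 - \left(\frac{5}{9} - - \frac{8}{3} + \frac{\left(-4\right)^{2}}{9}\right)\right) \left(\left(-2\right) 8\right) - 12 = \left(74 - \left(\frac{5}{9} + \frac{8}{3} + \frac{1}{9} \cdot 16\right)\right) \left(-16\right) - 12 = \left(74 - \left(\frac{5}{9} + \frac{8}{3} + \frac{16}{9}\right)\right) \left(-16\right) - 12 = \left(74 - 5\right) \left(-16\right) - 12 = 69 \left(-16\right) - 12 = -1104 - 12 = -1116$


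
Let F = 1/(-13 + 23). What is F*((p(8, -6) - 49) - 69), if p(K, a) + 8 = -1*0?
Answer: -63/5 ≈ -12.600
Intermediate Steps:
p(K, a) = -8 (p(K, a) = -8 - 1*0 = -8 + 0 = -8)
F = ⅒ (F = 1/10 = ⅒ ≈ 0.10000)
F*((p(8, -6) - 49) - 69) = ((-8 - 49) - 69)/10 = (-57 - 69)/10 = (⅒)*(-126) = -63/5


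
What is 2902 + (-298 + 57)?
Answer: 2661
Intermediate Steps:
2902 + (-298 + 57) = 2902 - 241 = 2661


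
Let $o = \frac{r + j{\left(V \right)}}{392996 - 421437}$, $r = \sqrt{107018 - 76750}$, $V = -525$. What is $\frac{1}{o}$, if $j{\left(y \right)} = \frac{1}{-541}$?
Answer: $- \frac{15386581}{8858868507} - \frac{16648280642 \sqrt{7567}}{8858868507} \approx -163.48$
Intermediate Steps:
$j{\left(y \right)} = - \frac{1}{541}$
$r = 2 \sqrt{7567}$ ($r = \sqrt{30268} = 2 \sqrt{7567} \approx 173.98$)
$o = \frac{1}{15386581} - \frac{2 \sqrt{7567}}{28441}$ ($o = \frac{2 \sqrt{7567} - \frac{1}{541}}{392996 - 421437} = \frac{- \frac{1}{541} + 2 \sqrt{7567}}{-28441} = \left(- \frac{1}{541} + 2 \sqrt{7567}\right) \left(- \frac{1}{28441}\right) = \frac{1}{15386581} - \frac{2 \sqrt{7567}}{28441} \approx -0.0061171$)
$\frac{1}{o} = \frac{1}{\frac{1}{15386581} - \frac{2 \sqrt{7567}}{28441}}$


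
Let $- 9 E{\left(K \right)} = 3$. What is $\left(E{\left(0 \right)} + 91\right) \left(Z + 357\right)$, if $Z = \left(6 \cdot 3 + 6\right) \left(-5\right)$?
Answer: $21488$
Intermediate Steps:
$E{\left(K \right)} = - \frac{1}{3}$ ($E{\left(K \right)} = \left(- \frac{1}{9}\right) 3 = - \frac{1}{3}$)
$Z = -120$ ($Z = \left(18 + 6\right) \left(-5\right) = 24 \left(-5\right) = -120$)
$\left(E{\left(0 \right)} + 91\right) \left(Z + 357\right) = \left(- \frac{1}{3} + 91\right) \left(-120 + 357\right) = \frac{272}{3} \cdot 237 = 21488$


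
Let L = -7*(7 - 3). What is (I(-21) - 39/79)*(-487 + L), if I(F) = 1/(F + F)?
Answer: 884255/3318 ≈ 266.50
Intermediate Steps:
I(F) = 1/(2*F)
L = -28 (L = -7*4 = -28)
(I(-21) - 39/79)*(-487 + L) = ((1/2)/(-21) - 39/79)*(-487 - 28) = ((1/2)*(-1/21) - 39*1/79)*(-515) = (-1/42 - 39/79)*(-515) = -1717/3318*(-515) = 884255/3318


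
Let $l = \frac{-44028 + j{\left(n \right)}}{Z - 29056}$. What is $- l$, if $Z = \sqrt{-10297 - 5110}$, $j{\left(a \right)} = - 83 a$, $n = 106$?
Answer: $- \frac{1534912256}{844266543} - \frac{52826 i \sqrt{15407}}{844266543} \approx -1.818 - 0.0077665 i$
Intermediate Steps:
$Z = i \sqrt{15407}$ ($Z = \sqrt{-15407} = i \sqrt{15407} \approx 124.13 i$)
$l = - \frac{52826}{-29056 + i \sqrt{15407}}$ ($l = \frac{-44028 - 8798}{i \sqrt{15407} - 29056} = \frac{-44028 - 8798}{-29056 + i \sqrt{15407}} = - \frac{52826}{-29056 + i \sqrt{15407}} \approx 1.818 + 0.0077665 i$)
$- l = - (\frac{1534912256}{844266543} + \frac{52826 i \sqrt{15407}}{844266543}) = - \frac{1534912256}{844266543} - \frac{52826 i \sqrt{15407}}{844266543}$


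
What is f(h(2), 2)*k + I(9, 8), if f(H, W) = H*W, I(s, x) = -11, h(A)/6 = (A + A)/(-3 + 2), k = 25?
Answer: -1211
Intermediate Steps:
h(A) = -12*A (h(A) = 6*((A + A)/(-3 + 2)) = 6*((2*A)/(-1)) = 6*((2*A)*(-1)) = 6*(-2*A) = -12*A)
f(h(2), 2)*k + I(9, 8) = (-12*2*2)*25 - 11 = -24*2*25 - 11 = -48*25 - 11 = -1200 - 11 = -1211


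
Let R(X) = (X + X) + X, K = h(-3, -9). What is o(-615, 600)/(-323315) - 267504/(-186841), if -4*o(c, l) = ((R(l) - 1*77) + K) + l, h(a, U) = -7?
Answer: 86596236699/60408497915 ≈ 1.4335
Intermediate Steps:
K = -7
R(X) = 3*X (R(X) = 2*X + X = 3*X)
o(c, l) = 21 - l (o(c, l) = -(((3*l - 1*77) - 7) + l)/4 = -(((3*l - 77) - 7) + l)/4 = -(((-77 + 3*l) - 7) + l)/4 = -((-84 + 3*l) + l)/4 = -(-84 + 4*l)/4 = 21 - l)
o(-615, 600)/(-323315) - 267504/(-186841) = (21 - 1*600)/(-323315) - 267504/(-186841) = (21 - 600)*(-1/323315) - 267504*(-1/186841) = -579*(-1/323315) + 267504/186841 = 579/323315 + 267504/186841 = 86596236699/60408497915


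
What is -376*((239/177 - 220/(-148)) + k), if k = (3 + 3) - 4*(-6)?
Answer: -80858048/6549 ≈ -12347.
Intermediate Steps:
k = 30 (k = 6 + 24 = 30)
-376*((239/177 - 220/(-148)) + k) = -376*((239/177 - 220/(-148)) + 30) = -376*((239*(1/177) - 220*(-1/148)) + 30) = -376*((239/177 + 55/37) + 30) = -376*(18578/6549 + 30) = -376*215048/6549 = -80858048/6549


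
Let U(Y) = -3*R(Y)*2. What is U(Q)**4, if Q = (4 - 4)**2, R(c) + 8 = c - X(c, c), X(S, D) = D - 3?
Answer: 810000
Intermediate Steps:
X(S, D) = -3 + D
R(c) = -5 (R(c) = -8 + (c - (-3 + c)) = -8 + (c + (3 - c)) = -8 + 3 = -5)
Q = 0 (Q = 0**2 = 0)
U(Y) = 30 (U(Y) = -3*(-5)*2 = 15*2 = 30)
U(Q)**4 = 30**4 = 810000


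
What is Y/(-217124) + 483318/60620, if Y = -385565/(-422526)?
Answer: 11084957157610733/1390327811319720 ≈ 7.9729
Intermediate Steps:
Y = 385565/422526 (Y = -385565*(-1/422526) = 385565/422526 ≈ 0.91252)
Y/(-217124) + 483318/60620 = (385565/422526)/(-217124) + 483318/60620 = (385565/422526)*(-1/217124) + 483318*(1/60620) = -385565/91740535224 + 241659/30310 = 11084957157610733/1390327811319720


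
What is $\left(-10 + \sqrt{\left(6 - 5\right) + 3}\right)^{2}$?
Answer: $64$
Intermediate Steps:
$\left(-10 + \sqrt{\left(6 - 5\right) + 3}\right)^{2} = \left(-10 + \sqrt{1 + 3}\right)^{2} = \left(-10 + \sqrt{4}\right)^{2} = \left(-10 + 2\right)^{2} = \left(-8\right)^{2} = 64$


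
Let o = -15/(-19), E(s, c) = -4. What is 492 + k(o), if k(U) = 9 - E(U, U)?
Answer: 505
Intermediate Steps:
o = 15/19 (o = -15*(-1/19) = 15/19 ≈ 0.78947)
k(U) = 13 (k(U) = 9 - 1*(-4) = 9 + 4 = 13)
492 + k(o) = 492 + 13 = 505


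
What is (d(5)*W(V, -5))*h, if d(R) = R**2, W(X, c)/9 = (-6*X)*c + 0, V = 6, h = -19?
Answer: -769500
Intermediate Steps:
W(X, c) = -54*X*c (W(X, c) = 9*((-6*X)*c + 0) = 9*(-6*X*c + 0) = 9*(-6*X*c) = -54*X*c)
(d(5)*W(V, -5))*h = (5**2*(-54*6*(-5)))*(-19) = (25*1620)*(-19) = 40500*(-19) = -769500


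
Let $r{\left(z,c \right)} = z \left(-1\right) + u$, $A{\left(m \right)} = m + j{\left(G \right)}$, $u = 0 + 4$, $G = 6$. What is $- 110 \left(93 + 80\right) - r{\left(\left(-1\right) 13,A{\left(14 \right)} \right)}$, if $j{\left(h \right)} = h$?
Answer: $-19047$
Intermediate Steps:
$u = 4$
$A{\left(m \right)} = 6 + m$ ($A{\left(m \right)} = m + 6 = 6 + m$)
$r{\left(z,c \right)} = 4 - z$ ($r{\left(z,c \right)} = z \left(-1\right) + 4 = - z + 4 = 4 - z$)
$- 110 \left(93 + 80\right) - r{\left(\left(-1\right) 13,A{\left(14 \right)} \right)} = - 110 \left(93 + 80\right) - \left(4 - \left(-1\right) 13\right) = \left(-110\right) 173 - \left(4 - -13\right) = -19030 - \left(4 + 13\right) = -19030 - 17 = -19047$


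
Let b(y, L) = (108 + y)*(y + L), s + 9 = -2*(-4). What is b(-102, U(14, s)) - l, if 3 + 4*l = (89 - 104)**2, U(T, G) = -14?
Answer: -1503/2 ≈ -751.50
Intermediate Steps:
s = -1 (s = -9 - 2*(-4) = -9 + 8 = -1)
l = 111/2 (l = -3/4 + (89 - 104)**2/4 = -3/4 + (1/4)*(-15)**2 = -3/4 + (1/4)*225 = -3/4 + 225/4 = 111/2 ≈ 55.500)
b(y, L) = (108 + y)*(L + y)
b(-102, U(14, s)) - l = ((-102)**2 + 108*(-14) + 108*(-102) - 14*(-102)) - 1*111/2 = (10404 - 1512 - 11016 + 1428) - 111/2 = -696 - 111/2 = -1503/2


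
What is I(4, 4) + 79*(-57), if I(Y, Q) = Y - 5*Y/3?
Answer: -13517/3 ≈ -4505.7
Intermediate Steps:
I(Y, Q) = -2*Y/3 (I(Y, Q) = Y - 5*Y/3 = -2*Y/3)
I(4, 4) + 79*(-57) = -2/3*4 + 79*(-57) = -8/3 - 4503 = -13517/3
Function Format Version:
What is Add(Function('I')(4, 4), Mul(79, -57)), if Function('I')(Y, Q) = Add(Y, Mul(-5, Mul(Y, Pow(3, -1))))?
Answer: Rational(-13517, 3) ≈ -4505.7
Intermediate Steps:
Function('I')(Y, Q) = Mul(Rational(-2, 3), Y) (Function('I')(Y, Q) = Add(Y, Mul(-5, Mul(Y, Rational(1, 3)))) = Add(Y, Mul(-5, Mul(Rational(1, 3), Y))) = Add(Y, Mul(Rational(-5, 3), Y)) = Mul(Rational(-2, 3), Y))
Add(Function('I')(4, 4), Mul(79, -57)) = Add(Mul(Rational(-2, 3), 4), Mul(79, -57)) = Add(Rational(-8, 3), -4503) = Rational(-13517, 3)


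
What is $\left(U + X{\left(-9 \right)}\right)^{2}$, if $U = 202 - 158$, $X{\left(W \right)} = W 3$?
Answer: $289$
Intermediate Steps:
$X{\left(W \right)} = 3 W$
$U = 44$ ($U = 202 - 158 = 44$)
$\left(U + X{\left(-9 \right)}\right)^{2} = \left(44 + 3 \left(-9\right)\right)^{2} = \left(44 - 27\right)^{2} = 17^{2} = 289$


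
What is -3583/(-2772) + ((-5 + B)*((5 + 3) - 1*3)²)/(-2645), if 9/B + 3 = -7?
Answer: 1977181/1466388 ≈ 1.3483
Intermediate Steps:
B = -9/10 (B = 9/(-3 - 7) = 9/(-10) = 9*(-⅒) = -9/10 ≈ -0.90000)
-3583/(-2772) + ((-5 + B)*((5 + 3) - 1*3)²)/(-2645) = -3583/(-2772) + ((-5 - 9/10)*((5 + 3) - 1*3)²)/(-2645) = -3583*(-1/2772) - 59*(8 - 3)²/10*(-1/2645) = 3583/2772 - 59/10*5²*(-1/2645) = 3583/2772 - 59/10*25*(-1/2645) = 3583/2772 - 295/2*(-1/2645) = 3583/2772 + 59/1058 = 1977181/1466388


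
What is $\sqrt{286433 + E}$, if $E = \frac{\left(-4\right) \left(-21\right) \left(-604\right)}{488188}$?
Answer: $\frac{\sqrt{4439701009709}}{3937} \approx 535.19$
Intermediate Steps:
$E = - \frac{12684}{122047}$ ($E = 84 \left(-604\right) \frac{1}{488188} = \left(-50736\right) \frac{1}{488188} = - \frac{12684}{122047} \approx -0.10393$)
$\sqrt{286433 + E} = \sqrt{286433 - \frac{12684}{122047}} = \sqrt{\frac{34958275667}{122047}} = \frac{\sqrt{4439701009709}}{3937}$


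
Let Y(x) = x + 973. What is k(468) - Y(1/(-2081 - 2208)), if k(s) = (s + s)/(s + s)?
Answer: -4168907/4289 ≈ -972.00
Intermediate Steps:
k(s) = 1 (k(s) = (2*s)/((2*s)) = (2*s)*(1/(2*s)) = 1)
Y(x) = 973 + x
k(468) - Y(1/(-2081 - 2208)) = 1 - (973 + 1/(-2081 - 2208)) = 1 - (973 + 1/(-4289)) = 1 - (973 - 1/4289) = 1 - 1*4173196/4289 = 1 - 4173196/4289 = -4168907/4289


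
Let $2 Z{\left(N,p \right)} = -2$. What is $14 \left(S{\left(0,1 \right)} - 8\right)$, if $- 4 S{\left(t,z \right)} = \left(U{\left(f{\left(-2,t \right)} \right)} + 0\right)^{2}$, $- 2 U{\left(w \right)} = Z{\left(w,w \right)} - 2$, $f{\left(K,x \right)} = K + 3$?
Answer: $- \frac{959}{8} \approx -119.88$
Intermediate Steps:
$f{\left(K,x \right)} = 3 + K$
$Z{\left(N,p \right)} = -1$ ($Z{\left(N,p \right)} = \frac{1}{2} \left(-2\right) = -1$)
$U{\left(w \right)} = \frac{3}{2}$ ($U{\left(w \right)} = - \frac{-1 - 2}{2} = \left(- \frac{1}{2}\right) \left(-3\right) = \frac{3}{2}$)
$S{\left(t,z \right)} = - \frac{9}{16}$ ($S{\left(t,z \right)} = - \frac{\left(\frac{3}{2} + 0\right)^{2}}{4} = - \frac{\left(\frac{3}{2}\right)^{2}}{4} = \left(- \frac{1}{4}\right) \frac{9}{4} = - \frac{9}{16}$)
$14 \left(S{\left(0,1 \right)} - 8\right) = 14 \left(- \frac{9}{16} - 8\right) = 14 \left(- \frac{137}{16}\right) = - \frac{959}{8}$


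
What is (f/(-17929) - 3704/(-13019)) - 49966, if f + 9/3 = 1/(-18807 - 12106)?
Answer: -360534606404113990/7215639845363 ≈ -49966.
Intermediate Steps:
f = -92740/30913 (f = -3 + 1/(-18807 - 12106) = -3 + 1/(-30913) = -3 - 1/30913 = -92740/30913 ≈ -3.0000)
(f/(-17929) - 3704/(-13019)) - 49966 = (-92740/30913/(-17929) - 3704/(-13019)) - 49966 = (-92740/30913*(-1/17929) - 3704*(-1/13019)) - 49966 = (92740/554239177 + 3704/13019) - 49966 = 2054109293668/7215639845363 - 49966 = -360534606404113990/7215639845363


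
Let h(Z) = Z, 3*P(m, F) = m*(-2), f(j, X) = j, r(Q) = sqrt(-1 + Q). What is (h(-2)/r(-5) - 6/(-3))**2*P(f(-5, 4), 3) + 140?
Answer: 1360/9 + 40*I*sqrt(6)/9 ≈ 151.11 + 10.887*I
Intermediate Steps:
P(m, F) = -2*m/3 (P(m, F) = (m*(-2))/3 = (-2*m)/3 = -2*m/3)
(h(-2)/r(-5) - 6/(-3))**2*P(f(-5, 4), 3) + 140 = (-2/sqrt(-1 - 5) - 6/(-3))**2*(-2/3*(-5)) + 140 = (-2*(-I*sqrt(6)/6) - 6*(-1/3))**2*(10/3) + 140 = (-2*(-I*sqrt(6)/6) + 2)**2*(10/3) + 140 = (-(-1)*I*sqrt(6)/3 + 2)**2*(10/3) + 140 = (I*sqrt(6)/3 + 2)**2*(10/3) + 140 = (2 + I*sqrt(6)/3)**2*(10/3) + 140 = 10*(2 + I*sqrt(6)/3)**2/3 + 140 = 140 + 10*(2 + I*sqrt(6)/3)**2/3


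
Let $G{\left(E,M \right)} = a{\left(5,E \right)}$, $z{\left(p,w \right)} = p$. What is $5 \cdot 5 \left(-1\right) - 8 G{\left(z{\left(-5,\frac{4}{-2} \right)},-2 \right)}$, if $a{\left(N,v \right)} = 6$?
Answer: $-73$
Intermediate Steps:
$G{\left(E,M \right)} = 6$
$5 \cdot 5 \left(-1\right) - 8 G{\left(z{\left(-5,\frac{4}{-2} \right)},-2 \right)} = 5 \cdot 5 \left(-1\right) - 48 = 25 \left(-1\right) - 48 = -25 - 48 = -73$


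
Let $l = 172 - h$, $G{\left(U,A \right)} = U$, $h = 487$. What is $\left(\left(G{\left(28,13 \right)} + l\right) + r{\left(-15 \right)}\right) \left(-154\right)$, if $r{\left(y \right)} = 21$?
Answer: $40964$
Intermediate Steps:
$l = -315$ ($l = 172 - 487 = -315$)
$\left(\left(G{\left(28,13 \right)} + l\right) + r{\left(-15 \right)}\right) \left(-154\right) = \left(\left(28 - 315\right) + 21\right) \left(-154\right) = \left(-287 + 21\right) \left(-154\right) = \left(-266\right) \left(-154\right) = 40964$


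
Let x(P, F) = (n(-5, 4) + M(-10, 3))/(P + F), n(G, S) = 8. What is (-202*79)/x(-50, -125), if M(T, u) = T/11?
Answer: 15359575/39 ≈ 3.9384e+5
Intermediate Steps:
M(T, u) = T/11 (M(T, u) = T*(1/11) = T/11)
x(P, F) = 78/(11*(F + P)) (x(P, F) = (8 + (1/11)*(-10))/(P + F) = (8 - 10/11)/(F + P) = 78/(11*(F + P)))
(-202*79)/x(-50, -125) = (-202*79)/((78/(11*(-125 - 50)))) = -15958/((78/11)/(-175)) = -15958/((78/11)*(-1/175)) = -15958/(-78/1925) = -15958*(-1925/78) = 15359575/39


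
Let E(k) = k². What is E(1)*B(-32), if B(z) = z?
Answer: -32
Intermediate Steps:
E(1)*B(-32) = 1²*(-32) = 1*(-32) = -32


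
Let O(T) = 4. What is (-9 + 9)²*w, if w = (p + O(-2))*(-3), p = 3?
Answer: 0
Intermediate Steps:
w = -21 (w = (3 + 4)*(-3) = 7*(-3) = -21)
(-9 + 9)²*w = (-9 + 9)²*(-21) = 0²*(-21) = 0*(-21) = 0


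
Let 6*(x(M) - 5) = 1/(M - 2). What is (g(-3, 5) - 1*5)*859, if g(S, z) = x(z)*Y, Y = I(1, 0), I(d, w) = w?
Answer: -4295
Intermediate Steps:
x(M) = 5 + 1/(6*(-2 + M)) (x(M) = 5 + 1/(6*(M - 2)) = 5 + 1/(6*(-2 + M)))
Y = 0
g(S, z) = 0 (g(S, z) = ((-59 + 30*z)/(6*(-2 + z)))*0 = 0)
(g(-3, 5) - 1*5)*859 = (0 - 1*5)*859 = (0 - 5)*859 = -5*859 = -4295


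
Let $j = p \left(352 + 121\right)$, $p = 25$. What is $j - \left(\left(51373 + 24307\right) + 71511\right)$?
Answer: $-135366$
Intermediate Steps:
$j = 11825$ ($j = 25 \left(352 + 121\right) = 25 \cdot 473 = 11825$)
$j - \left(\left(51373 + 24307\right) + 71511\right) = 11825 - \left(\left(51373 + 24307\right) + 71511\right) = 11825 - \left(75680 + 71511\right) = 11825 - 147191 = -135366$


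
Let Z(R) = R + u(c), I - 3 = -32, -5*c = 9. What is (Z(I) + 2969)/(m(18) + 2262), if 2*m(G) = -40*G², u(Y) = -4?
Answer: -1468/2109 ≈ -0.69606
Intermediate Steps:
c = -9/5 (c = -⅕*9 = -9/5 ≈ -1.8000)
I = -29 (I = 3 - 32 = -29)
Z(R) = -4 + R (Z(R) = R - 4 = -4 + R)
m(G) = -20*G² (m(G) = (-40*G²)/2 = -20*G²)
(Z(I) + 2969)/(m(18) + 2262) = ((-4 - 29) + 2969)/(-20*18² + 2262) = (-33 + 2969)/(-20*324 + 2262) = 2936/(-6480 + 2262) = 2936/(-4218) = 2936*(-1/4218) = -1468/2109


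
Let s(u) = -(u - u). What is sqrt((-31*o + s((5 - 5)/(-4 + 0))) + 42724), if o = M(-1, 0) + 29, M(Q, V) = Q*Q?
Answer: sqrt(41794) ≈ 204.44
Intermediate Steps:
M(Q, V) = Q**2
o = 30 (o = (-1)**2 + 29 = 1 + 29 = 30)
s(u) = 0 (s(u) = -1*0 = 0)
sqrt((-31*o + s((5 - 5)/(-4 + 0))) + 42724) = sqrt((-31*30 + 0) + 42724) = sqrt((-930 + 0) + 42724) = sqrt(-930 + 42724) = sqrt(41794)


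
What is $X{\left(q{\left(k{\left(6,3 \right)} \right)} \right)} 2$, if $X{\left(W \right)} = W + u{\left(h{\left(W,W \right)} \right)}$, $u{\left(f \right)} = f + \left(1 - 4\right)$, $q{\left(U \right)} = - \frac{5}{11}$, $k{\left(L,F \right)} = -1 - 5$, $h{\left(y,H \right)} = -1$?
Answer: $- \frac{98}{11} \approx -8.9091$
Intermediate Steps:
$k{\left(L,F \right)} = -6$ ($k{\left(L,F \right)} = -1 - 5 = -6$)
$q{\left(U \right)} = - \frac{5}{11}$ ($q{\left(U \right)} = \left(-5\right) \frac{1}{11} = - \frac{5}{11}$)
$u{\left(f \right)} = -3 + f$ ($u{\left(f \right)} = f + \left(1 - 4\right) = f - 3 = -3 + f$)
$X{\left(W \right)} = -4 + W$ ($X{\left(W \right)} = W - 4 = -4 + W$)
$X{\left(q{\left(k{\left(6,3 \right)} \right)} \right)} 2 = \left(-4 - \frac{5}{11}\right) 2 = \left(- \frac{49}{11}\right) 2 = - \frac{98}{11}$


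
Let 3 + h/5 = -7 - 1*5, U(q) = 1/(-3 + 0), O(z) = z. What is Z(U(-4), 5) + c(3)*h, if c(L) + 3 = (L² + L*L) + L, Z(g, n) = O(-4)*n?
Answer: -1370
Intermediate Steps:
U(q) = -⅓ (U(q) = 1/(-3) = -⅓)
Z(g, n) = -4*n
c(L) = -3 + L + 2*L² (c(L) = -3 + ((L² + L*L) + L) = -3 + ((L² + L²) + L) = -3 + (2*L² + L) = -3 + (L + 2*L²) = -3 + L + 2*L²)
h = -75 (h = -15 + 5*(-7 - 1*5) = -15 + 5*(-7 - 5) = -15 + 5*(-12) = -15 - 60 = -75)
Z(U(-4), 5) + c(3)*h = -4*5 + (-3 + 3 + 2*3²)*(-75) = -20 + (-3 + 3 + 2*9)*(-75) = -20 + (-3 + 3 + 18)*(-75) = -20 + 18*(-75) = -20 - 1350 = -1370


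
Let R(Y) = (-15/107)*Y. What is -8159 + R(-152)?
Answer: -870733/107 ≈ -8137.7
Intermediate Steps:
R(Y) = -15*Y/107 (R(Y) = (-15*1/107)*Y = -15*Y/107)
-8159 + R(-152) = -8159 - 15/107*(-152) = -8159 + 2280/107 = -870733/107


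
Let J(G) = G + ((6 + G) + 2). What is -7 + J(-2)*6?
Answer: 17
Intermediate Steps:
J(G) = 8 + 2*G (J(G) = G + (8 + G) = 8 + 2*G)
-7 + J(-2)*6 = -7 + (8 + 2*(-2))*6 = -7 + (8 - 4)*6 = -7 + 4*6 = -7 + 24 = 17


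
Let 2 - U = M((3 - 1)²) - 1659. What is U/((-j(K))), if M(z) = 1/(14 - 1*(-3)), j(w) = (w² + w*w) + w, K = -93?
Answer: -9412/97495 ≈ -0.096538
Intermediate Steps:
j(w) = w + 2*w² (j(w) = (w² + w²) + w = 2*w² + w = w + 2*w²)
M(z) = 1/17 (M(z) = 1/(14 + 3) = 1/17)
U = 28236/17 (U = 2 - (1/17 - 1659) = 2 - 1*(-28202/17) = 2 + 28202/17 = 28236/17 ≈ 1660.9)
U/((-j(K))) = 28236/(17*((-(-93)*(1 + 2*(-93))))) = 28236/(17*((-(-93)*(1 - 186)))) = 28236/(17*((-(-93)*(-185)))) = 28236/(17*((-1*17205))) = (28236/17)/(-17205) = (28236/17)*(-1/17205) = -9412/97495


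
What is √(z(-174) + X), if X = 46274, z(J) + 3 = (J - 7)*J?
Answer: √77765 ≈ 278.86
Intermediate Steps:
z(J) = -3 + J*(-7 + J) (z(J) = -3 + (J - 7)*J = -3 + (-7 + J)*J = -3 + J*(-7 + J))
√(z(-174) + X) = √((-3 + (-174)² - 7*(-174)) + 46274) = √((-3 + 30276 + 1218) + 46274) = √(31491 + 46274) = √77765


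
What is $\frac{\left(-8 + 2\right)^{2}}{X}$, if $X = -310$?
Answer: $- \frac{18}{155} \approx -0.11613$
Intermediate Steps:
$\frac{\left(-8 + 2\right)^{2}}{X} = \frac{\left(-8 + 2\right)^{2}}{-310} = \left(-6\right)^{2} \left(- \frac{1}{310}\right) = 36 \left(- \frac{1}{310}\right) = - \frac{18}{155}$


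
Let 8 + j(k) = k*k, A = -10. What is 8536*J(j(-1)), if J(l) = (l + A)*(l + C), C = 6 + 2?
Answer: -145112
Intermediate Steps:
C = 8
j(k) = -8 + k² (j(k) = -8 + k*k = -8 + k²)
J(l) = (-10 + l)*(8 + l) (J(l) = (l - 10)*(l + 8) = (-10 + l)*(8 + l))
8536*J(j(-1)) = 8536*(-80 + (-8 + (-1)²)² - 2*(-8 + (-1)²)) = 8536*(-80 + (-8 + 1)² - 2*(-8 + 1)) = 8536*(-80 + (-7)² - 2*(-7)) = 8536*(-80 + 49 + 14) = 8536*(-17) = -145112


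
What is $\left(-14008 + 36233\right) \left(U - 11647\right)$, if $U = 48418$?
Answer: $817235475$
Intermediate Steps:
$\left(-14008 + 36233\right) \left(U - 11647\right) = \left(-14008 + 36233\right) \left(48418 - 11647\right) = 22225 \cdot 36771 = 817235475$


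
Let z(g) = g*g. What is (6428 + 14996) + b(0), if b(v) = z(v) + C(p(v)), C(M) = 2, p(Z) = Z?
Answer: 21426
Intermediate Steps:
z(g) = g²
b(v) = 2 + v² (b(v) = v² + 2 = 2 + v²)
(6428 + 14996) + b(0) = (6428 + 14996) + (2 + 0²) = 21424 + (2 + 0) = 21424 + 2 = 21426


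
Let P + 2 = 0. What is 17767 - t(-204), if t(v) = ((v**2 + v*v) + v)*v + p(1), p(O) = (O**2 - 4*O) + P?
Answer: 16955484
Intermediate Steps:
P = -2 (P = -2 + 0 = -2)
p(O) = -2 + O**2 - 4*O (p(O) = (O**2 - 4*O) - 2 = -2 + O**2 - 4*O)
t(v) = -5 + v*(v + 2*v**2) (t(v) = ((v**2 + v*v) + v)*v + (-2 + 1**2 - 4*1) = ((v**2 + v**2) + v)*v + (-2 + 1 - 4) = (2*v**2 + v)*v - 5 = (v + 2*v**2)*v - 5 = v*(v + 2*v**2) - 5 = -5 + v*(v + 2*v**2))
17767 - t(-204) = 17767 - (-5 + (-204)**2 + 2*(-204)**3) = 17767 - (-5 + 41616 + 2*(-8489664)) = 17767 - (-5 + 41616 - 16979328) = 17767 - 1*(-16937717) = 17767 + 16937717 = 16955484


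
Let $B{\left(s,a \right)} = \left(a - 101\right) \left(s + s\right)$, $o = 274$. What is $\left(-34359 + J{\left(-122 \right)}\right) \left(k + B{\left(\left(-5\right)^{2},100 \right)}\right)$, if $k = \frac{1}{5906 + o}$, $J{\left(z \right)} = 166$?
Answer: $\frac{10565602807}{6180} \approx 1.7096 \cdot 10^{6}$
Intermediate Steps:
$B{\left(s,a \right)} = 2 s \left(-101 + a\right)$ ($B{\left(s,a \right)} = \left(-101 + a\right) 2 s = 2 s \left(-101 + a\right)$)
$k = \frac{1}{6180}$ ($k = \frac{1}{5906 + 274} = \frac{1}{6180} \approx 0.00016181$)
$\left(-34359 + J{\left(-122 \right)}\right) \left(k + B{\left(\left(-5\right)^{2},100 \right)}\right) = \left(-34359 + 166\right) \left(\frac{1}{6180} + 2 \left(-5\right)^{2} \left(-101 + 100\right)\right) = - 34193 \left(\frac{1}{6180} + 2 \cdot 25 \left(-1\right)\right) = - 34193 \left(\frac{1}{6180} - 50\right) = \left(-34193\right) \left(- \frac{308999}{6180}\right) = \frac{10565602807}{6180}$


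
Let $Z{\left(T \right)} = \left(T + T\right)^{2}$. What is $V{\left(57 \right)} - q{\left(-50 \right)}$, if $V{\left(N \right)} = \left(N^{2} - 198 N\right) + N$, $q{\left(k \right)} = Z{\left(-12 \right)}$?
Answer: $-8556$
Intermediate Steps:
$Z{\left(T \right)} = 4 T^{2}$ ($Z{\left(T \right)} = \left(2 T\right)^{2} = 4 T^{2}$)
$q{\left(k \right)} = 576$ ($q{\left(k \right)} = 4 \left(-12\right)^{2} = 4 \cdot 144 = 576$)
$V{\left(N \right)} = N^{2} - 197 N$
$V{\left(57 \right)} - q{\left(-50 \right)} = 57 \left(-197 + 57\right) - 576 = 57 \left(-140\right) - 576 = -7980 - 576 = -8556$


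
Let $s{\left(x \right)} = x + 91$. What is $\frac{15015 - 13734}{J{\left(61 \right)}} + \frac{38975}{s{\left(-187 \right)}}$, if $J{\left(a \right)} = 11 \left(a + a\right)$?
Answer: $- \frac{427717}{1056} \approx -405.04$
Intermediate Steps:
$s{\left(x \right)} = 91 + x$
$J{\left(a \right)} = 22 a$ ($J{\left(a \right)} = 11 \cdot 2 a = 22 a$)
$\frac{15015 - 13734}{J{\left(61 \right)}} + \frac{38975}{s{\left(-187 \right)}} = \frac{15015 - 13734}{22 \cdot 61} + \frac{38975}{91 - 187} = \frac{15015 - 13734}{1342} + \frac{38975}{-96} = 1281 \cdot \frac{1}{1342} + 38975 \left(- \frac{1}{96}\right) = \frac{21}{22} - \frac{38975}{96} = - \frac{427717}{1056}$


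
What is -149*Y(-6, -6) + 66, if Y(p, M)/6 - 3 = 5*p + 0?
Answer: 24204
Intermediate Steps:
Y(p, M) = 18 + 30*p (Y(p, M) = 18 + 6*(5*p + 0) = 18 + 6*(5*p) = 18 + 30*p)
-149*Y(-6, -6) + 66 = -149*(18 + 30*(-6)) + 66 = -149*(18 - 180) + 66 = -149*(-162) + 66 = 24138 + 66 = 24204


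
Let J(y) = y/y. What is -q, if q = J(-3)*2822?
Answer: -2822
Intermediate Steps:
J(y) = 1
q = 2822 (q = 1*2822 = 2822)
-q = -1*2822 = -2822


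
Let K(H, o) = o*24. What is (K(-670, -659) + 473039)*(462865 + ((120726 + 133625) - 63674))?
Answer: 298814433866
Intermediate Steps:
K(H, o) = 24*o
(K(-670, -659) + 473039)*(462865 + ((120726 + 133625) - 63674)) = (24*(-659) + 473039)*(462865 + ((120726 + 133625) - 63674)) = (-15816 + 473039)*(462865 + (254351 - 63674)) = 457223*(462865 + 190677) = 457223*653542 = 298814433866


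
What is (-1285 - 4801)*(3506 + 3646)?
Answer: -43527072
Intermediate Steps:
(-1285 - 4801)*(3506 + 3646) = -6086*7152 = -43527072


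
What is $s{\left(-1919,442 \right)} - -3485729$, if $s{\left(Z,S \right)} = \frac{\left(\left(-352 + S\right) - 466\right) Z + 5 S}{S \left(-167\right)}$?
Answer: $\frac{128647438326}{36907} \approx 3.4857 \cdot 10^{6}$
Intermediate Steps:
$s{\left(Z,S \right)} = - \frac{5 S + Z \left(-818 + S\right)}{167 S}$ ($s{\left(Z,S \right)} = \frac{\left(-818 + S\right) Z + 5 S}{\left(-167\right) S} = \left(Z \left(-818 + S\right) + 5 S\right) \left(- \frac{1}{167 S}\right) = \left(5 S + Z \left(-818 + S\right)\right) \left(- \frac{1}{167 S}\right) = - \frac{5 S + Z \left(-818 + S\right)}{167 S}$)
$s{\left(-1919,442 \right)} - -3485729 = \frac{818 \left(-1919\right) - 442 \left(5 - 1919\right)}{167 \cdot 442} - -3485729 = \frac{1}{167} \cdot \frac{1}{442} \left(-1569742 - 442 \left(-1914\right)\right) + 3485729 = \frac{1}{167} \cdot \frac{1}{442} \left(-1569742 + 845988\right) + 3485729 = \frac{1}{167} \cdot \frac{1}{442} \left(-723754\right) + 3485729 = - \frac{361877}{36907} + 3485729 = \frac{128647438326}{36907}$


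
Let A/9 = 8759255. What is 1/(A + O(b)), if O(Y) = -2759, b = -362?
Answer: 1/78830536 ≈ 1.2685e-8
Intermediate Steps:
A = 78833295 (A = 9*8759255 = 78833295)
1/(A + O(b)) = 1/(78833295 - 2759) = 1/78830536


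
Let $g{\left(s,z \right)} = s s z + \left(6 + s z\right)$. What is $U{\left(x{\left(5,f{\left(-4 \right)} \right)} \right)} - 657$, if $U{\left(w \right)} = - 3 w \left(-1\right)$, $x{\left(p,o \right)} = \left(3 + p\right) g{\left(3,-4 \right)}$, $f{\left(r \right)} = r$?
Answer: $-1665$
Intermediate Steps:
$g{\left(s,z \right)} = 6 + s z + z s^{2}$ ($g{\left(s,z \right)} = s^{2} z + \left(6 + s z\right) = z s^{2} + \left(6 + s z\right) = 6 + s z + z s^{2}$)
$x{\left(p,o \right)} = -126 - 42 p$ ($x{\left(p,o \right)} = \left(3 + p\right) \left(6 + 3 \left(-4\right) - 4 \cdot 3^{2}\right) = \left(3 + p\right) \left(6 - 12 - 36\right) = \left(3 + p\right) \left(-42\right) = -126 - 42 p$)
$U{\left(w \right)} = 3 w$
$U{\left(x{\left(5,f{\left(-4 \right)} \right)} \right)} - 657 = 3 \left(-126 - 210\right) - 657 = 3 \left(-336\right) - 657 = -1008 - 657 = -1665$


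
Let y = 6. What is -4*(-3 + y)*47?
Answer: -564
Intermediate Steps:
-4*(-3 + y)*47 = -4*(-3 + 6)*47 = -4*3*47 = -1*12*47 = -12*47 = -564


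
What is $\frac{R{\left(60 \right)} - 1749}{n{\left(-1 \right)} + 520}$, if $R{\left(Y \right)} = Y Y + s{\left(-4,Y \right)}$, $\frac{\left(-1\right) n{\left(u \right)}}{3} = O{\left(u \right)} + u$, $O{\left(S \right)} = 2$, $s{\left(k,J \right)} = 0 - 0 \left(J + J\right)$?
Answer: $\frac{1851}{517} \approx 3.5803$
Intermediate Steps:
$s{\left(k,J \right)} = 0$ ($s{\left(k,J \right)} = 0 - 0 \cdot 2 J = 0 - 0 = 0 + 0 = 0$)
$n{\left(u \right)} = -6 - 3 u$ ($n{\left(u \right)} = - 3 \left(2 + u\right) = -6 - 3 u$)
$R{\left(Y \right)} = Y^{2}$ ($R{\left(Y \right)} = Y Y + 0 = Y^{2} + 0 = Y^{2}$)
$\frac{R{\left(60 \right)} - 1749}{n{\left(-1 \right)} + 520} = \frac{60^{2} - 1749}{\left(-6 - -3\right) + 520} = \frac{3600 - 1749}{\left(-6 + 3\right) + 520} = \frac{1851}{-3 + 520} = \frac{1851}{517}$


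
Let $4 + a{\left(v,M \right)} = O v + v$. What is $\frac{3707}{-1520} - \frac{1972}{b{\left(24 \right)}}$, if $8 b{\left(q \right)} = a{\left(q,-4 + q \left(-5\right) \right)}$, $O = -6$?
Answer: $\frac{5879963}{47120} \approx 124.79$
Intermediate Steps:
$a{\left(v,M \right)} = -4 - 5 v$ ($a{\left(v,M \right)} = -4 + \left(- 6 v + v\right) = -4 - 5 v$)
$b{\left(q \right)} = - \frac{1}{2} - \frac{5 q}{8}$ ($b{\left(q \right)} = \frac{-4 - 5 q}{8} = - \frac{1}{2} - \frac{5 q}{8}$)
$\frac{3707}{-1520} - \frac{1972}{b{\left(24 \right)}} = \frac{3707}{-1520} - \frac{1972}{- \frac{1}{2} - 15} = 3707 \left(- \frac{1}{1520}\right) - \frac{1972}{- \frac{1}{2} - 15} = - \frac{3707}{1520} - \frac{1972}{- \frac{31}{2}} = - \frac{3707}{1520} - - \frac{3944}{31} = - \frac{3707}{1520} + \frac{3944}{31} = \frac{5879963}{47120}$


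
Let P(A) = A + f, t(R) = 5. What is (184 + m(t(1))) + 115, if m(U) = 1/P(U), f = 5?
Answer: 2991/10 ≈ 299.10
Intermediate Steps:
P(A) = 5 + A (P(A) = A + 5 = 5 + A)
m(U) = 1/(5 + U)
(184 + m(t(1))) + 115 = (184 + 1/(5 + 5)) + 115 = (184 + 1/10) + 115 = 1841/10 + 115 = 2991/10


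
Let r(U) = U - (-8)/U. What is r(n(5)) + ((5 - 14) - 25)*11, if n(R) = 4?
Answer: -368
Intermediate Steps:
r(U) = U + 8/U
r(n(5)) + ((5 - 14) - 25)*11 = (4 + 8/4) + ((5 - 14) - 25)*11 = (4 + 8*(1/4)) + (-9 - 25)*11 = (4 + 2) - 34*11 = 6 - 374 = -368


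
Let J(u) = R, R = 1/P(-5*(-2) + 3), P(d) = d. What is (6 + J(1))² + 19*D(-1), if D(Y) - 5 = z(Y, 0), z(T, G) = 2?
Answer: 28718/169 ≈ 169.93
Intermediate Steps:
D(Y) = 7 (D(Y) = 5 + 2 = 7)
R = 1/13 (R = 1/(-5*(-2) + 3) = 1/(10 + 3) = 1/13 ≈ 0.076923)
J(u) = 1/13
(6 + J(1))² + 19*D(-1) = (6 + 1/13)² + 19*7 = (79/13)² + 133 = 6241/169 + 133 = 28718/169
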